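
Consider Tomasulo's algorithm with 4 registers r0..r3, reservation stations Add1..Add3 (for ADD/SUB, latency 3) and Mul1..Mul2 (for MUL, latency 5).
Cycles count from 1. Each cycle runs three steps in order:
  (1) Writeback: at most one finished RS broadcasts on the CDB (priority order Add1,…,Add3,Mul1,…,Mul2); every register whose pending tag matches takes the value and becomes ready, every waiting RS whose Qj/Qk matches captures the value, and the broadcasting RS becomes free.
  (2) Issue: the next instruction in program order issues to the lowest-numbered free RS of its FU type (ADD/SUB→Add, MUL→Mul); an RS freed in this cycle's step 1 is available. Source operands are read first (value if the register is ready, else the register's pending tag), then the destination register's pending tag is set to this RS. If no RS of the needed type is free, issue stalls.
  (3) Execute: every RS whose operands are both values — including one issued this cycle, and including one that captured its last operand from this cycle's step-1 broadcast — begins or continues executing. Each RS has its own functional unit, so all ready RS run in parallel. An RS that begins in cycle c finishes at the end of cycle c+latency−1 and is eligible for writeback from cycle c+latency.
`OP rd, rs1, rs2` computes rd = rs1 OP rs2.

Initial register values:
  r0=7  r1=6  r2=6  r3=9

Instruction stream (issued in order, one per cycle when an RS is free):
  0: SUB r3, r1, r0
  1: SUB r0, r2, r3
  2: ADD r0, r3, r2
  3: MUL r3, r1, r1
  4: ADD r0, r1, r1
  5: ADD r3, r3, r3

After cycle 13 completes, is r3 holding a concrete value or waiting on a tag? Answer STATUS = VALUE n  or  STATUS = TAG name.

STATUS = VALUE 72

cycle 1: issue SUB r3<-Add1 // r0:7,r1:6,r2:6,r3:Add1
cycle 2: issue SUB r0<-Add2 // r0:Add2,r1:6,r2:6,r3:Add1
cycle 3: issue ADD r0<-Add3 // r0:Add3,r1:6,r2:6,r3:Add1
cycle 4: CDB Add1=-1; issue MUL r3<-Mul1 // r0:Add3,r1:6,r2:6,r3:Mul1
cycle 5: issue ADD r0<-Add1 // r0:Add1,r1:6,r2:6,r3:Mul1
cycle 6: stall // r0:Add1,r1:6,r2:6,r3:Mul1
cycle 7: CDB Add2=7; issue ADD r3<-Add2 // r0:Add1,r1:6,r2:6,r3:Add2
cycle 8: CDB Add1=12 // r0:12,r1:6,r2:6,r3:Add2
cycle 9: CDB Add3=5 // r0:12,r1:6,r2:6,r3:Add2
cycle 10: CDB Mul1=36 // r0:12,r1:6,r2:6,r3:Add2
cycle 11: - // r0:12,r1:6,r2:6,r3:Add2
cycle 12: - // r0:12,r1:6,r2:6,r3:Add2
cycle 13: CDB Add2=72 // r0:12,r1:6,r2:6,r3:72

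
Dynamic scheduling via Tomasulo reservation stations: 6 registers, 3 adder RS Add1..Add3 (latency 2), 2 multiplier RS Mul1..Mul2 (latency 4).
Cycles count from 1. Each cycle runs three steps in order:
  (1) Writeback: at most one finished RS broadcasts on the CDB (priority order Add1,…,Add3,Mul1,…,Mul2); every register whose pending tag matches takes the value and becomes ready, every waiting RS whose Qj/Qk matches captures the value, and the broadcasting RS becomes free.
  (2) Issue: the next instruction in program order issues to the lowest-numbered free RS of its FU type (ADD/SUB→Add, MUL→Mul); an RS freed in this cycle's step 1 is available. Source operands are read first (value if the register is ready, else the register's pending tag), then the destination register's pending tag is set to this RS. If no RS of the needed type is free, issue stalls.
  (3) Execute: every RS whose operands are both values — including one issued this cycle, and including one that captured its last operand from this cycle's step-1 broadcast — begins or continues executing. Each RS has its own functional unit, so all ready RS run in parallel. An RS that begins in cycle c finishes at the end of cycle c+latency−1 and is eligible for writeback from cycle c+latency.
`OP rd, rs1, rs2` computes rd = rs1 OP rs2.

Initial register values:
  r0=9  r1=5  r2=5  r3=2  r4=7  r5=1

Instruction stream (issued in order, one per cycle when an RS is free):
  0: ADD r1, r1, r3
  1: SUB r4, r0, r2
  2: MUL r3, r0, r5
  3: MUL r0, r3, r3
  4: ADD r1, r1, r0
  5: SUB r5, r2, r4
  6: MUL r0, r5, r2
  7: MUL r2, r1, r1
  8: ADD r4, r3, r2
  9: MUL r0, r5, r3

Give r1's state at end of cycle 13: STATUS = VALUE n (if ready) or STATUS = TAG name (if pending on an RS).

STATUS = VALUE 88

c1: issue ADD r1<-Add1 | r0:9,r1:Add1,r2:5,r3:2,r4:7,r5:1
c2: issue SUB r4<-Add2 | r0:9,r1:Add1,r2:5,r3:2,r4:Add2,r5:1
c3: CDB Add1=7; issue MUL r3<-Mul1 | r0:9,r1:7,r2:5,r3:Mul1,r4:Add2,r5:1
c4: CDB Add2=4; issue MUL r0<-Mul2 | r0:Mul2,r1:7,r2:5,r3:Mul1,r4:4,r5:1
c5: issue ADD r1<-Add1 | r0:Mul2,r1:Add1,r2:5,r3:Mul1,r4:4,r5:1
c6: issue SUB r5<-Add2 | r0:Mul2,r1:Add1,r2:5,r3:Mul1,r4:4,r5:Add2
c7: CDB Mul1=9; issue MUL r0<-Mul1 | r0:Mul1,r1:Add1,r2:5,r3:9,r4:4,r5:Add2
c8: CDB Add2=1; stall | r0:Mul1,r1:Add1,r2:5,r3:9,r4:4,r5:1
c9: stall | r0:Mul1,r1:Add1,r2:5,r3:9,r4:4,r5:1
c10: stall | r0:Mul1,r1:Add1,r2:5,r3:9,r4:4,r5:1
c11: CDB Mul2=81; issue MUL r2<-Mul2 | r0:Mul1,r1:Add1,r2:Mul2,r3:9,r4:4,r5:1
c12: CDB Mul1=5; issue ADD r4<-Add2 | r0:5,r1:Add1,r2:Mul2,r3:9,r4:Add2,r5:1
c13: CDB Add1=88; issue MUL r0<-Mul1 | r0:Mul1,r1:88,r2:Mul2,r3:9,r4:Add2,r5:1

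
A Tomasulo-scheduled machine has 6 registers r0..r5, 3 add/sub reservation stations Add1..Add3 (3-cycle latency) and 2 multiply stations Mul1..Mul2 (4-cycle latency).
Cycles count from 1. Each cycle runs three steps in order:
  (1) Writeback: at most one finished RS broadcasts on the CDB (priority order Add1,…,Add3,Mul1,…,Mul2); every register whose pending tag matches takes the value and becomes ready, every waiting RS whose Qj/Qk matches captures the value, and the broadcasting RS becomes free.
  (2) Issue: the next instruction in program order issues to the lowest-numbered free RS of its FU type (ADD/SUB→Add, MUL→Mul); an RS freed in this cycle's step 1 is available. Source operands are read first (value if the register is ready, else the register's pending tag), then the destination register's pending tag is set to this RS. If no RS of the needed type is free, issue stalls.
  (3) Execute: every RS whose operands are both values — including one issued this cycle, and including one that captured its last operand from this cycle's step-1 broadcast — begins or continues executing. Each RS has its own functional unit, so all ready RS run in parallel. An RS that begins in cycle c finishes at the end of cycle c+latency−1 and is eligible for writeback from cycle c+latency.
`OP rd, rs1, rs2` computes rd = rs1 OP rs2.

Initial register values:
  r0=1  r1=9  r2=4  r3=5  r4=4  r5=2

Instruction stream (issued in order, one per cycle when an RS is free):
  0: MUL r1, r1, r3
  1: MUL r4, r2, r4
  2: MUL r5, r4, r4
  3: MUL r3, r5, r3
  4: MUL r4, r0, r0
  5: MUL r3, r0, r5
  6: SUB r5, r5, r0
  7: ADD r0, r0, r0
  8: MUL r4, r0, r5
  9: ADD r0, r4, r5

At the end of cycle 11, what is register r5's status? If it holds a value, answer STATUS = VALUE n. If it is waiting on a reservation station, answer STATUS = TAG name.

STATUS = VALUE 256

c1: issue MUL r1<-Mul1 | r0:1,r1:Mul1,r2:4,r3:5,r4:4,r5:2
c2: issue MUL r4<-Mul2 | r0:1,r1:Mul1,r2:4,r3:5,r4:Mul2,r5:2
c3: stall | r0:1,r1:Mul1,r2:4,r3:5,r4:Mul2,r5:2
c4: stall | r0:1,r1:Mul1,r2:4,r3:5,r4:Mul2,r5:2
c5: CDB Mul1=45; issue MUL r5<-Mul1 | r0:1,r1:45,r2:4,r3:5,r4:Mul2,r5:Mul1
c6: CDB Mul2=16; issue MUL r3<-Mul2 | r0:1,r1:45,r2:4,r3:Mul2,r4:16,r5:Mul1
c7: stall | r0:1,r1:45,r2:4,r3:Mul2,r4:16,r5:Mul1
c8: stall | r0:1,r1:45,r2:4,r3:Mul2,r4:16,r5:Mul1
c9: stall | r0:1,r1:45,r2:4,r3:Mul2,r4:16,r5:Mul1
c10: CDB Mul1=256; issue MUL r4<-Mul1 | r0:1,r1:45,r2:4,r3:Mul2,r4:Mul1,r5:256
c11: stall | r0:1,r1:45,r2:4,r3:Mul2,r4:Mul1,r5:256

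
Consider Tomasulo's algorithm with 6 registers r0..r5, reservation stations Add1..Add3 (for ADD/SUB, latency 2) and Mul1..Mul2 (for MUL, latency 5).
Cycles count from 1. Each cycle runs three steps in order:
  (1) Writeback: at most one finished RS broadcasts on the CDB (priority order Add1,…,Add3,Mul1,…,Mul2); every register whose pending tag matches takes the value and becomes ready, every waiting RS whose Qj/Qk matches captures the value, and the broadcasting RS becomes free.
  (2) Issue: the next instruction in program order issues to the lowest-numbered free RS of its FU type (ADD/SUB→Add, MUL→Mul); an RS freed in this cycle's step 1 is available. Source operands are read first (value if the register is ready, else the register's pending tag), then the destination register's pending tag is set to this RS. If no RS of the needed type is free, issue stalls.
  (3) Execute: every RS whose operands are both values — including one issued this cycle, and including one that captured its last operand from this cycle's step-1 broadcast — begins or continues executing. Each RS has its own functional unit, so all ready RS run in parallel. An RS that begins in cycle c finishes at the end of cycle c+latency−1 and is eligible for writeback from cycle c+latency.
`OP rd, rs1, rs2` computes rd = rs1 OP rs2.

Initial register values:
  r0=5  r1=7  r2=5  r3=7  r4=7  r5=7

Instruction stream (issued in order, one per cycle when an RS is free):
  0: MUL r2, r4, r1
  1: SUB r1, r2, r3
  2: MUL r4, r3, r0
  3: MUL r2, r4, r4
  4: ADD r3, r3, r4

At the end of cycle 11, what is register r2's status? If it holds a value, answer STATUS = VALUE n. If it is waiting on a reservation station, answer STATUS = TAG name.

c1: issue MUL r2<-Mul1 | r0:5,r1:7,r2:Mul1,r3:7,r4:7,r5:7
c2: issue SUB r1<-Add1 | r0:5,r1:Add1,r2:Mul1,r3:7,r4:7,r5:7
c3: issue MUL r4<-Mul2 | r0:5,r1:Add1,r2:Mul1,r3:7,r4:Mul2,r5:7
c4: stall | r0:5,r1:Add1,r2:Mul1,r3:7,r4:Mul2,r5:7
c5: stall | r0:5,r1:Add1,r2:Mul1,r3:7,r4:Mul2,r5:7
c6: CDB Mul1=49; issue MUL r2<-Mul1 | r0:5,r1:Add1,r2:Mul1,r3:7,r4:Mul2,r5:7
c7: issue ADD r3<-Add2 | r0:5,r1:Add1,r2:Mul1,r3:Add2,r4:Mul2,r5:7
c8: CDB Add1=42 | r0:5,r1:42,r2:Mul1,r3:Add2,r4:Mul2,r5:7
c9: CDB Mul2=35 | r0:5,r1:42,r2:Mul1,r3:Add2,r4:35,r5:7
c10: - | r0:5,r1:42,r2:Mul1,r3:Add2,r4:35,r5:7
c11: CDB Add2=42 | r0:5,r1:42,r2:Mul1,r3:42,r4:35,r5:7

STATUS = TAG Mul1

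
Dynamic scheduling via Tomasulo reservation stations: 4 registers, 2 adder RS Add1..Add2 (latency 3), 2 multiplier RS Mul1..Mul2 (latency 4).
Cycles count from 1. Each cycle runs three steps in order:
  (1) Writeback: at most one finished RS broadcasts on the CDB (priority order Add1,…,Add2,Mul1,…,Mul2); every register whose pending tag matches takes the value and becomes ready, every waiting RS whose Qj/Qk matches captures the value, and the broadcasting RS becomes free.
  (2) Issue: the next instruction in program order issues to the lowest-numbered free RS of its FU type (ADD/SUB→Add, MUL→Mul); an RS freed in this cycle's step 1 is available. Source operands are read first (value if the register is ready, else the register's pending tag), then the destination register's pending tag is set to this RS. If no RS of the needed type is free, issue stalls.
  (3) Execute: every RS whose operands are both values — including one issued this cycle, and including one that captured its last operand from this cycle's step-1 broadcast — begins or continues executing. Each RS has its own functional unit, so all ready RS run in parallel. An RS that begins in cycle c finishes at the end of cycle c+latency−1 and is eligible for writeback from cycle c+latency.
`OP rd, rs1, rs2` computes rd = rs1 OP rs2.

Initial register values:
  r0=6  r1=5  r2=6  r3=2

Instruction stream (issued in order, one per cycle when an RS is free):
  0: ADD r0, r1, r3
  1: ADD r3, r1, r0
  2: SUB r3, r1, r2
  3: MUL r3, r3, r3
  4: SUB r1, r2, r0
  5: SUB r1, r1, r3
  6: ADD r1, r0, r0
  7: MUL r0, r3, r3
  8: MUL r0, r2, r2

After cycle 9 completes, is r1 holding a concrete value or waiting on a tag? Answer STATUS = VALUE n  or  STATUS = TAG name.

cycle 1: issue ADD r0<-Add1 // r0:Add1,r1:5,r2:6,r3:2
cycle 2: issue ADD r3<-Add2 // r0:Add1,r1:5,r2:6,r3:Add2
cycle 3: stall // r0:Add1,r1:5,r2:6,r3:Add2
cycle 4: CDB Add1=7; issue SUB r3<-Add1 // r0:7,r1:5,r2:6,r3:Add1
cycle 5: issue MUL r3<-Mul1 // r0:7,r1:5,r2:6,r3:Mul1
cycle 6: stall // r0:7,r1:5,r2:6,r3:Mul1
cycle 7: CDB Add1=-1; issue SUB r1<-Add1 // r0:7,r1:Add1,r2:6,r3:Mul1
cycle 8: CDB Add2=12; issue SUB r1<-Add2 // r0:7,r1:Add2,r2:6,r3:Mul1
cycle 9: stall // r0:7,r1:Add2,r2:6,r3:Mul1

STATUS = TAG Add2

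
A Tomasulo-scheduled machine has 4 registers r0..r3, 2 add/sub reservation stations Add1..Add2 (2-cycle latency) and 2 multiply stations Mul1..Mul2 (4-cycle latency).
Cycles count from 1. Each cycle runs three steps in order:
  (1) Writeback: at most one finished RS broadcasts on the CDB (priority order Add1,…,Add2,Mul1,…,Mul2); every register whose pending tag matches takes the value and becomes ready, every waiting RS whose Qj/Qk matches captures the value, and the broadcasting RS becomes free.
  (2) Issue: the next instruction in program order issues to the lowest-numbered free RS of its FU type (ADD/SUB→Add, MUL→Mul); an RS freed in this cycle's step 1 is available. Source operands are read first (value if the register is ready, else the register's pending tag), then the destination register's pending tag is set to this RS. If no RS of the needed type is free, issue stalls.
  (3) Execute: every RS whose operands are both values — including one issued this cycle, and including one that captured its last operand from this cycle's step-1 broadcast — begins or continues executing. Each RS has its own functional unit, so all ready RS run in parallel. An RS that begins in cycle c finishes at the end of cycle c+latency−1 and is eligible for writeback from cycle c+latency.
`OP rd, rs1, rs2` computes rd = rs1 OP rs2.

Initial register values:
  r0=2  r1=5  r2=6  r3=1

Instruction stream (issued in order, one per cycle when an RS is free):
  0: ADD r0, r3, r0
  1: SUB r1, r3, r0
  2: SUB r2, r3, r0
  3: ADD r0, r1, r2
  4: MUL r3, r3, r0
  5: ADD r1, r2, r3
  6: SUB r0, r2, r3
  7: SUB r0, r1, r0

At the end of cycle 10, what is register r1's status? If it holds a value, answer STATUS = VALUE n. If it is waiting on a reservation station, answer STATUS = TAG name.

STATUS = TAG Add2

c1: issue ADD r0<-Add1 | r0:Add1,r1:5,r2:6,r3:1
c2: issue SUB r1<-Add2 | r0:Add1,r1:Add2,r2:6,r3:1
c3: CDB Add1=3; issue SUB r2<-Add1 | r0:3,r1:Add2,r2:Add1,r3:1
c4: stall | r0:3,r1:Add2,r2:Add1,r3:1
c5: CDB Add1=-2; issue ADD r0<-Add1 | r0:Add1,r1:Add2,r2:-2,r3:1
c6: CDB Add2=-2; issue MUL r3<-Mul1 | r0:Add1,r1:-2,r2:-2,r3:Mul1
c7: issue ADD r1<-Add2 | r0:Add1,r1:Add2,r2:-2,r3:Mul1
c8: CDB Add1=-4; issue SUB r0<-Add1 | r0:Add1,r1:Add2,r2:-2,r3:Mul1
c9: stall | r0:Add1,r1:Add2,r2:-2,r3:Mul1
c10: stall | r0:Add1,r1:Add2,r2:-2,r3:Mul1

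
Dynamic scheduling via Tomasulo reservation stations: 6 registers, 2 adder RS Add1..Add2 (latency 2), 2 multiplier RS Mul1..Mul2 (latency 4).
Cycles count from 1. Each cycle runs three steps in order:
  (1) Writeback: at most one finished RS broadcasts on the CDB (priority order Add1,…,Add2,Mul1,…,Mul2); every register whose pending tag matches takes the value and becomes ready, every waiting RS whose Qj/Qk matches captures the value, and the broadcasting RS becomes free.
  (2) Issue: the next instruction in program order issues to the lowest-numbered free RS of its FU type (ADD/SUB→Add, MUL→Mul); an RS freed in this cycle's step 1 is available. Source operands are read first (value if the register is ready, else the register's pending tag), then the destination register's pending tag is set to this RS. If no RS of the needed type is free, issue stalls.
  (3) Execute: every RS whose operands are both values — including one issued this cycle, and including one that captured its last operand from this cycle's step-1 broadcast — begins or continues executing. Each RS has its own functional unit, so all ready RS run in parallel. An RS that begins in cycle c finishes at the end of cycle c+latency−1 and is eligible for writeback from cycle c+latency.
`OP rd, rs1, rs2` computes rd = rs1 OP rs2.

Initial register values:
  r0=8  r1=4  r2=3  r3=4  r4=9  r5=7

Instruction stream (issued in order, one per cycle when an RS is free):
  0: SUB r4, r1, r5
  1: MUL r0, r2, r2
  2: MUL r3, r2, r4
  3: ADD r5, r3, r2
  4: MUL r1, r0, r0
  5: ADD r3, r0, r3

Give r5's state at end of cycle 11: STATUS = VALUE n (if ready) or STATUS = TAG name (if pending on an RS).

cycle 1: issue SUB r4<-Add1 // r0:8,r1:4,r2:3,r3:4,r4:Add1,r5:7
cycle 2: issue MUL r0<-Mul1 // r0:Mul1,r1:4,r2:3,r3:4,r4:Add1,r5:7
cycle 3: CDB Add1=-3; issue MUL r3<-Mul2 // r0:Mul1,r1:4,r2:3,r3:Mul2,r4:-3,r5:7
cycle 4: issue ADD r5<-Add1 // r0:Mul1,r1:4,r2:3,r3:Mul2,r4:-3,r5:Add1
cycle 5: stall // r0:Mul1,r1:4,r2:3,r3:Mul2,r4:-3,r5:Add1
cycle 6: CDB Mul1=9; issue MUL r1<-Mul1 // r0:9,r1:Mul1,r2:3,r3:Mul2,r4:-3,r5:Add1
cycle 7: CDB Mul2=-9; issue ADD r3<-Add2 // r0:9,r1:Mul1,r2:3,r3:Add2,r4:-3,r5:Add1
cycle 8: - // r0:9,r1:Mul1,r2:3,r3:Add2,r4:-3,r5:Add1
cycle 9: CDB Add1=-6 // r0:9,r1:Mul1,r2:3,r3:Add2,r4:-3,r5:-6
cycle 10: CDB Add2=0 // r0:9,r1:Mul1,r2:3,r3:0,r4:-3,r5:-6
cycle 11: CDB Mul1=81 // r0:9,r1:81,r2:3,r3:0,r4:-3,r5:-6

STATUS = VALUE -6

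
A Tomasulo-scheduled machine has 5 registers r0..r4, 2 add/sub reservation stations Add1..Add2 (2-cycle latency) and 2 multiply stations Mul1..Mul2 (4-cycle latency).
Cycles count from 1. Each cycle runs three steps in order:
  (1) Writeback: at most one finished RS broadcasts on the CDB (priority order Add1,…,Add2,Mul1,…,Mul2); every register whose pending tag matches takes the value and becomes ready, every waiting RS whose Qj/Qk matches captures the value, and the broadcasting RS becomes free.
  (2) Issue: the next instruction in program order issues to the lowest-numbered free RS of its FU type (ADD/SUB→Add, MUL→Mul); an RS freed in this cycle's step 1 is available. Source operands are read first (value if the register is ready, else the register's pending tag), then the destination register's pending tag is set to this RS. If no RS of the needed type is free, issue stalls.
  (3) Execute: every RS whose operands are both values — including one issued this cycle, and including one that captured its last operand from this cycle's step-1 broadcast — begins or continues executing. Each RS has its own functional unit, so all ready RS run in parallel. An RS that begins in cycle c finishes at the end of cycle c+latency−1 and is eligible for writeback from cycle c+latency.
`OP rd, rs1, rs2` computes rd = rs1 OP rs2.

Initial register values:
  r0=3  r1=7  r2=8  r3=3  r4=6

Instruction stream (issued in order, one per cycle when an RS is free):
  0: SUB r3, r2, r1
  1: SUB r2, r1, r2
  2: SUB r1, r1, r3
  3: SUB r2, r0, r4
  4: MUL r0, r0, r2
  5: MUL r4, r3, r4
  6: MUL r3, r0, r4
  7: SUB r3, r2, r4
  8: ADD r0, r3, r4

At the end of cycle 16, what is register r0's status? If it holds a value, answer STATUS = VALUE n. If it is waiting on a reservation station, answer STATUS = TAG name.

cycle 1: issue SUB r3<-Add1 // r0:3,r1:7,r2:8,r3:Add1,r4:6
cycle 2: issue SUB r2<-Add2 // r0:3,r1:7,r2:Add2,r3:Add1,r4:6
cycle 3: CDB Add1=1; issue SUB r1<-Add1 // r0:3,r1:Add1,r2:Add2,r3:1,r4:6
cycle 4: CDB Add2=-1; issue SUB r2<-Add2 // r0:3,r1:Add1,r2:Add2,r3:1,r4:6
cycle 5: CDB Add1=6; issue MUL r0<-Mul1 // r0:Mul1,r1:6,r2:Add2,r3:1,r4:6
cycle 6: CDB Add2=-3; issue MUL r4<-Mul2 // r0:Mul1,r1:6,r2:-3,r3:1,r4:Mul2
cycle 7: stall // r0:Mul1,r1:6,r2:-3,r3:1,r4:Mul2
cycle 8: stall // r0:Mul1,r1:6,r2:-3,r3:1,r4:Mul2
cycle 9: stall // r0:Mul1,r1:6,r2:-3,r3:1,r4:Mul2
cycle 10: CDB Mul1=-9; issue MUL r3<-Mul1 // r0:-9,r1:6,r2:-3,r3:Mul1,r4:Mul2
cycle 11: CDB Mul2=6; issue SUB r3<-Add1 // r0:-9,r1:6,r2:-3,r3:Add1,r4:6
cycle 12: issue ADD r0<-Add2 // r0:Add2,r1:6,r2:-3,r3:Add1,r4:6
cycle 13: CDB Add1=-9 // r0:Add2,r1:6,r2:-3,r3:-9,r4:6
cycle 14: - // r0:Add2,r1:6,r2:-3,r3:-9,r4:6
cycle 15: CDB Add2=-3 // r0:-3,r1:6,r2:-3,r3:-9,r4:6
cycle 16: CDB Mul1=-54 // r0:-3,r1:6,r2:-3,r3:-9,r4:6

STATUS = VALUE -3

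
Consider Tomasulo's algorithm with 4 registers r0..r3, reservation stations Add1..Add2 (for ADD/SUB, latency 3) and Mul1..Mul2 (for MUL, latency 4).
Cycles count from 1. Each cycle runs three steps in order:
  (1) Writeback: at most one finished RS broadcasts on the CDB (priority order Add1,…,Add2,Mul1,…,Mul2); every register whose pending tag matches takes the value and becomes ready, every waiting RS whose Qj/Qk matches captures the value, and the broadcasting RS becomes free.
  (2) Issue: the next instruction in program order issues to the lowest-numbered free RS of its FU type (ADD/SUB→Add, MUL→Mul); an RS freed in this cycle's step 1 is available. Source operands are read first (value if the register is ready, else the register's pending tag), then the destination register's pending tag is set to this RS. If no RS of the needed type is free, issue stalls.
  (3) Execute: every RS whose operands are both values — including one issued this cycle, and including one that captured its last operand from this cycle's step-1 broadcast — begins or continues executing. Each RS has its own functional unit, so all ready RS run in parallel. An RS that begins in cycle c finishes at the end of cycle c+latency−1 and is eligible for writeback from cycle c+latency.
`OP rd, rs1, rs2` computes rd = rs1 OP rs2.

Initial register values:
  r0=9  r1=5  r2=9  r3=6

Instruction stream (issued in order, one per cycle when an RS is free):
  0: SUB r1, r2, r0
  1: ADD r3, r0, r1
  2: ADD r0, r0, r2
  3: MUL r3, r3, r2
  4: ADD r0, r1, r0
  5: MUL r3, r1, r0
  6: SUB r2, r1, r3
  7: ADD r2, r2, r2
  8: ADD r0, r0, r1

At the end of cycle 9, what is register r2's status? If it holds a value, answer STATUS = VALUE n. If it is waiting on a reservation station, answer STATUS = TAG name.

  c1: issue SUB r1<-Add1  regs: r0:9,r1:Add1,r2:9,r3:6
  c2: issue ADD r3<-Add2  regs: r0:9,r1:Add1,r2:9,r3:Add2
  c3: stall  regs: r0:9,r1:Add1,r2:9,r3:Add2
  c4: CDB Add1=0; issue ADD r0<-Add1  regs: r0:Add1,r1:0,r2:9,r3:Add2
  c5: issue MUL r3<-Mul1  regs: r0:Add1,r1:0,r2:9,r3:Mul1
  c6: stall  regs: r0:Add1,r1:0,r2:9,r3:Mul1
  c7: CDB Add1=18; issue ADD r0<-Add1  regs: r0:Add1,r1:0,r2:9,r3:Mul1
  c8: CDB Add2=9; issue MUL r3<-Mul2  regs: r0:Add1,r1:0,r2:9,r3:Mul2
  c9: issue SUB r2<-Add2  regs: r0:Add1,r1:0,r2:Add2,r3:Mul2

STATUS = TAG Add2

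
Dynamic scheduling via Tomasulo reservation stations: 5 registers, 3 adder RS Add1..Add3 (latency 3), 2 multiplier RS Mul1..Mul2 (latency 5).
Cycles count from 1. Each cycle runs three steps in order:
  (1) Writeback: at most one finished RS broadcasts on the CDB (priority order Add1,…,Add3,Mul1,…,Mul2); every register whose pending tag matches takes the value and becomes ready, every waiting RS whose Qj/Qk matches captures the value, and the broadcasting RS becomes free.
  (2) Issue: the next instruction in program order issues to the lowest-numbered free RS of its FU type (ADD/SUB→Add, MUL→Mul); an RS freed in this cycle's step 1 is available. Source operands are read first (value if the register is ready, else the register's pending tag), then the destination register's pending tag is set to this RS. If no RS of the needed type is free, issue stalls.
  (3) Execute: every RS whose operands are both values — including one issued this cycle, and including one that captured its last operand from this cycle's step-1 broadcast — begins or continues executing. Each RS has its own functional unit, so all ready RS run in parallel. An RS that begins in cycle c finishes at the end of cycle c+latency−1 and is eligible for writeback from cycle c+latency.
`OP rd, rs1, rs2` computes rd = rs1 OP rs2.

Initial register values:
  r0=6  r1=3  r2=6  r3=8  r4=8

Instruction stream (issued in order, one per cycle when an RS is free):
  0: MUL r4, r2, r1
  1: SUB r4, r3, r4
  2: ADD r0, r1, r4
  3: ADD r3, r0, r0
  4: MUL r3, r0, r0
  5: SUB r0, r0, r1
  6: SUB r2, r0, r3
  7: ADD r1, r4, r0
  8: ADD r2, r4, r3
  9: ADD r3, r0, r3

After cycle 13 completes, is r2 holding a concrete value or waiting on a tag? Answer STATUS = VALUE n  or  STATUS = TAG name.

STATUS = TAG Add2

cycle 1: issue MUL r4<-Mul1 // r0:6,r1:3,r2:6,r3:8,r4:Mul1
cycle 2: issue SUB r4<-Add1 // r0:6,r1:3,r2:6,r3:8,r4:Add1
cycle 3: issue ADD r0<-Add2 // r0:Add2,r1:3,r2:6,r3:8,r4:Add1
cycle 4: issue ADD r3<-Add3 // r0:Add2,r1:3,r2:6,r3:Add3,r4:Add1
cycle 5: issue MUL r3<-Mul2 // r0:Add2,r1:3,r2:6,r3:Mul2,r4:Add1
cycle 6: CDB Mul1=18; stall // r0:Add2,r1:3,r2:6,r3:Mul2,r4:Add1
cycle 7: stall // r0:Add2,r1:3,r2:6,r3:Mul2,r4:Add1
cycle 8: stall // r0:Add2,r1:3,r2:6,r3:Mul2,r4:Add1
cycle 9: CDB Add1=-10; issue SUB r0<-Add1 // r0:Add1,r1:3,r2:6,r3:Mul2,r4:-10
cycle 10: stall // r0:Add1,r1:3,r2:6,r3:Mul2,r4:-10
cycle 11: stall // r0:Add1,r1:3,r2:6,r3:Mul2,r4:-10
cycle 12: CDB Add2=-7; issue SUB r2<-Add2 // r0:Add1,r1:3,r2:Add2,r3:Mul2,r4:-10
cycle 13: stall // r0:Add1,r1:3,r2:Add2,r3:Mul2,r4:-10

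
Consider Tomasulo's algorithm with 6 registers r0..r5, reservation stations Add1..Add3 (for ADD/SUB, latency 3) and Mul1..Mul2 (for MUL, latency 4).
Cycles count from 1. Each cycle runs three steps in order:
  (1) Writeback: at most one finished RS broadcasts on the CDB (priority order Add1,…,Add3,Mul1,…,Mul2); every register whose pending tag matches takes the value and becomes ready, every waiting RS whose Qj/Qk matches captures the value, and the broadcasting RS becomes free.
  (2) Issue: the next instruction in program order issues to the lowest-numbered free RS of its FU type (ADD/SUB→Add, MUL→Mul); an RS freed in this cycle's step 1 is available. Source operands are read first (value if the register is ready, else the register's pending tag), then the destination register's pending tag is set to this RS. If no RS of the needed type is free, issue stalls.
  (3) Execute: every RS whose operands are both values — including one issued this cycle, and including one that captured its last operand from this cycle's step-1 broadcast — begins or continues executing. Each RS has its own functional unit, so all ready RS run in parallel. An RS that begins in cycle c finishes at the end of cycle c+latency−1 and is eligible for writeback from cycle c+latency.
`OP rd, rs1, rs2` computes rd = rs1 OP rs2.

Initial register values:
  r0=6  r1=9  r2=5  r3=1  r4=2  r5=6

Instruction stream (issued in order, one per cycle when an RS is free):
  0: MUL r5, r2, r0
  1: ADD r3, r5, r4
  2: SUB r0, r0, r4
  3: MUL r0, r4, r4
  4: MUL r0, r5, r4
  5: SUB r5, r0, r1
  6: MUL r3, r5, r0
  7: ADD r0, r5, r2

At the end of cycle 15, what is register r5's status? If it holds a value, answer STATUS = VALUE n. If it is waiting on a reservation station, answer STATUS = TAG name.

STATUS = VALUE 51

cycle 1: issue MUL r5<-Mul1 // r0:6,r1:9,r2:5,r3:1,r4:2,r5:Mul1
cycle 2: issue ADD r3<-Add1 // r0:6,r1:9,r2:5,r3:Add1,r4:2,r5:Mul1
cycle 3: issue SUB r0<-Add2 // r0:Add2,r1:9,r2:5,r3:Add1,r4:2,r5:Mul1
cycle 4: issue MUL r0<-Mul2 // r0:Mul2,r1:9,r2:5,r3:Add1,r4:2,r5:Mul1
cycle 5: CDB Mul1=30; issue MUL r0<-Mul1 // r0:Mul1,r1:9,r2:5,r3:Add1,r4:2,r5:30
cycle 6: CDB Add2=4; issue SUB r5<-Add2 // r0:Mul1,r1:9,r2:5,r3:Add1,r4:2,r5:Add2
cycle 7: stall // r0:Mul1,r1:9,r2:5,r3:Add1,r4:2,r5:Add2
cycle 8: CDB Add1=32; stall // r0:Mul1,r1:9,r2:5,r3:32,r4:2,r5:Add2
cycle 9: CDB Mul1=60; issue MUL r3<-Mul1 // r0:60,r1:9,r2:5,r3:Mul1,r4:2,r5:Add2
cycle 10: CDB Mul2=4; issue ADD r0<-Add1 // r0:Add1,r1:9,r2:5,r3:Mul1,r4:2,r5:Add2
cycle 11: - // r0:Add1,r1:9,r2:5,r3:Mul1,r4:2,r5:Add2
cycle 12: CDB Add2=51 // r0:Add1,r1:9,r2:5,r3:Mul1,r4:2,r5:51
cycle 13: - // r0:Add1,r1:9,r2:5,r3:Mul1,r4:2,r5:51
cycle 14: - // r0:Add1,r1:9,r2:5,r3:Mul1,r4:2,r5:51
cycle 15: CDB Add1=56 // r0:56,r1:9,r2:5,r3:Mul1,r4:2,r5:51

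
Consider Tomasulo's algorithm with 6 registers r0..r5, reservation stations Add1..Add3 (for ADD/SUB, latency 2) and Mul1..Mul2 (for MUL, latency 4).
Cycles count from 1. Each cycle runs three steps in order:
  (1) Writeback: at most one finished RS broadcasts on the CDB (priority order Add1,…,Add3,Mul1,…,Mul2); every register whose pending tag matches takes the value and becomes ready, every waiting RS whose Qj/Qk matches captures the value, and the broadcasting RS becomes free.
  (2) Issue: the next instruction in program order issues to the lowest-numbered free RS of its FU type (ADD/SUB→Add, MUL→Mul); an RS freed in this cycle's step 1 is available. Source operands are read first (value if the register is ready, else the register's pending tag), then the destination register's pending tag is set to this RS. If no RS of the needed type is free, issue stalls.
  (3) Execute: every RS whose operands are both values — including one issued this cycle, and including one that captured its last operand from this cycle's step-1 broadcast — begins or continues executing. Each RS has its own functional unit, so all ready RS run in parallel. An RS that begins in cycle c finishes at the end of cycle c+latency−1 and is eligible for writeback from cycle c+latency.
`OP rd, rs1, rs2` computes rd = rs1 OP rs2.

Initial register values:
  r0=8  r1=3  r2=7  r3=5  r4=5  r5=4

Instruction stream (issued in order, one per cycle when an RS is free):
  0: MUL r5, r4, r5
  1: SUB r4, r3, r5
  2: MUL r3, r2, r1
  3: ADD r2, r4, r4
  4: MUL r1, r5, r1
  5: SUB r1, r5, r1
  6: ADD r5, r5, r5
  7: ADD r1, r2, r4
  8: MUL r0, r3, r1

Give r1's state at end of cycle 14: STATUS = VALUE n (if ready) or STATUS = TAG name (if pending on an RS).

STATUS = VALUE -45

cycle 1: issue MUL r5<-Mul1 // r0:8,r1:3,r2:7,r3:5,r4:5,r5:Mul1
cycle 2: issue SUB r4<-Add1 // r0:8,r1:3,r2:7,r3:5,r4:Add1,r5:Mul1
cycle 3: issue MUL r3<-Mul2 // r0:8,r1:3,r2:7,r3:Mul2,r4:Add1,r5:Mul1
cycle 4: issue ADD r2<-Add2 // r0:8,r1:3,r2:Add2,r3:Mul2,r4:Add1,r5:Mul1
cycle 5: CDB Mul1=20; issue MUL r1<-Mul1 // r0:8,r1:Mul1,r2:Add2,r3:Mul2,r4:Add1,r5:20
cycle 6: issue SUB r1<-Add3 // r0:8,r1:Add3,r2:Add2,r3:Mul2,r4:Add1,r5:20
cycle 7: CDB Add1=-15; issue ADD r5<-Add1 // r0:8,r1:Add3,r2:Add2,r3:Mul2,r4:-15,r5:Add1
cycle 8: CDB Mul2=21; stall // r0:8,r1:Add3,r2:Add2,r3:21,r4:-15,r5:Add1
cycle 9: CDB Add1=40; issue ADD r1<-Add1 // r0:8,r1:Add1,r2:Add2,r3:21,r4:-15,r5:40
cycle 10: CDB Add2=-30; issue MUL r0<-Mul2 // r0:Mul2,r1:Add1,r2:-30,r3:21,r4:-15,r5:40
cycle 11: CDB Mul1=60 // r0:Mul2,r1:Add1,r2:-30,r3:21,r4:-15,r5:40
cycle 12: CDB Add1=-45 // r0:Mul2,r1:-45,r2:-30,r3:21,r4:-15,r5:40
cycle 13: CDB Add3=-40 // r0:Mul2,r1:-45,r2:-30,r3:21,r4:-15,r5:40
cycle 14: - // r0:Mul2,r1:-45,r2:-30,r3:21,r4:-15,r5:40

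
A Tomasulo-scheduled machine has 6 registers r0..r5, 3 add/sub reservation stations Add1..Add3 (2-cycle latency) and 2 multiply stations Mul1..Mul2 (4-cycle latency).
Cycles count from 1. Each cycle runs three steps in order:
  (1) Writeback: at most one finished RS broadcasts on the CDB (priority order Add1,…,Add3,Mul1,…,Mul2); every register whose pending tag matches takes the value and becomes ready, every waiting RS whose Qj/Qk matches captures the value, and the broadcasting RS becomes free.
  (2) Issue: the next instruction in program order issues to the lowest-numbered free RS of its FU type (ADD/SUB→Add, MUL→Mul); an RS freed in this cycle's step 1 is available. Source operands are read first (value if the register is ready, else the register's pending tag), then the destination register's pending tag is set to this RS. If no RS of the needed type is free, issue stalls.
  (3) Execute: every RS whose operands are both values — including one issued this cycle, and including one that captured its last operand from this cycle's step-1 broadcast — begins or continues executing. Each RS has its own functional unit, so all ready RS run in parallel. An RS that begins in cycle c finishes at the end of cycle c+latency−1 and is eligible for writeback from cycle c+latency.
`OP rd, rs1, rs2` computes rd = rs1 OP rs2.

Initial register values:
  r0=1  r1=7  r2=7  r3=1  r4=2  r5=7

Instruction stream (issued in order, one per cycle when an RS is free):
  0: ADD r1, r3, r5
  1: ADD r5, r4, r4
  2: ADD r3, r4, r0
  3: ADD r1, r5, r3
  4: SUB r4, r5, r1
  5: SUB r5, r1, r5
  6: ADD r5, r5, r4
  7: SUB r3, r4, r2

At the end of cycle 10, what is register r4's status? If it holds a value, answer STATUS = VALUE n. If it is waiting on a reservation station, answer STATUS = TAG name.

STATUS = VALUE -3

  c1: issue ADD r1<-Add1  regs: r0:1,r1:Add1,r2:7,r3:1,r4:2,r5:7
  c2: issue ADD r5<-Add2  regs: r0:1,r1:Add1,r2:7,r3:1,r4:2,r5:Add2
  c3: CDB Add1=8; issue ADD r3<-Add1  regs: r0:1,r1:8,r2:7,r3:Add1,r4:2,r5:Add2
  c4: CDB Add2=4; issue ADD r1<-Add2  regs: r0:1,r1:Add2,r2:7,r3:Add1,r4:2,r5:4
  c5: CDB Add1=3; issue SUB r4<-Add1  regs: r0:1,r1:Add2,r2:7,r3:3,r4:Add1,r5:4
  c6: issue SUB r5<-Add3  regs: r0:1,r1:Add2,r2:7,r3:3,r4:Add1,r5:Add3
  c7: CDB Add2=7; issue ADD r5<-Add2  regs: r0:1,r1:7,r2:7,r3:3,r4:Add1,r5:Add2
  c8: stall  regs: r0:1,r1:7,r2:7,r3:3,r4:Add1,r5:Add2
  c9: CDB Add1=-3; issue SUB r3<-Add1  regs: r0:1,r1:7,r2:7,r3:Add1,r4:-3,r5:Add2
  c10: CDB Add3=3  regs: r0:1,r1:7,r2:7,r3:Add1,r4:-3,r5:Add2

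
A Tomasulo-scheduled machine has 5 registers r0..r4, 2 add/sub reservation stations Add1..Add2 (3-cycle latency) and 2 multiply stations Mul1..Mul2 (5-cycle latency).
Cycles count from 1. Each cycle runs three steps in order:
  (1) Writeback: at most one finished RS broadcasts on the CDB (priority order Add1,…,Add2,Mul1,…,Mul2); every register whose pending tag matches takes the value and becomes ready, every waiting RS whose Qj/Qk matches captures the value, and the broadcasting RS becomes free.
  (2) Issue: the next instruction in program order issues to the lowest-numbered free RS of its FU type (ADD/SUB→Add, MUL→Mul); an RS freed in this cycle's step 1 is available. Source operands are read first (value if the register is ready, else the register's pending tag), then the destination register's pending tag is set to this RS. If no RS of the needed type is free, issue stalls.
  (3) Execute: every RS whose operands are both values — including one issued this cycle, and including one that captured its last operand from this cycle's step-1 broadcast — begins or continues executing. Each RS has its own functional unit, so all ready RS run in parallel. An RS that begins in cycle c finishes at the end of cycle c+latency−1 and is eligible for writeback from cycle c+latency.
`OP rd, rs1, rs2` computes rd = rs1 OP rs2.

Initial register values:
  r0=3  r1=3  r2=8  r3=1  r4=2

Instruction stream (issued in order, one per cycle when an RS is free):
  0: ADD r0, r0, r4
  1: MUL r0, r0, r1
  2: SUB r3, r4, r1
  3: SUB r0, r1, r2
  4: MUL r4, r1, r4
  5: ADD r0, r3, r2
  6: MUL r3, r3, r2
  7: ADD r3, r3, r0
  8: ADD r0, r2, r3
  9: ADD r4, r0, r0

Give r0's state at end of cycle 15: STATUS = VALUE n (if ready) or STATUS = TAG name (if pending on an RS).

cycle 1: issue ADD r0<-Add1 // r0:Add1,r1:3,r2:8,r3:1,r4:2
cycle 2: issue MUL r0<-Mul1 // r0:Mul1,r1:3,r2:8,r3:1,r4:2
cycle 3: issue SUB r3<-Add2 // r0:Mul1,r1:3,r2:8,r3:Add2,r4:2
cycle 4: CDB Add1=5; issue SUB r0<-Add1 // r0:Add1,r1:3,r2:8,r3:Add2,r4:2
cycle 5: issue MUL r4<-Mul2 // r0:Add1,r1:3,r2:8,r3:Add2,r4:Mul2
cycle 6: CDB Add2=-1; issue ADD r0<-Add2 // r0:Add2,r1:3,r2:8,r3:-1,r4:Mul2
cycle 7: CDB Add1=-5; stall // r0:Add2,r1:3,r2:8,r3:-1,r4:Mul2
cycle 8: stall // r0:Add2,r1:3,r2:8,r3:-1,r4:Mul2
cycle 9: CDB Add2=7; stall // r0:7,r1:3,r2:8,r3:-1,r4:Mul2
cycle 10: CDB Mul1=15; issue MUL r3<-Mul1 // r0:7,r1:3,r2:8,r3:Mul1,r4:Mul2
cycle 11: CDB Mul2=6; issue ADD r3<-Add1 // r0:7,r1:3,r2:8,r3:Add1,r4:6
cycle 12: issue ADD r0<-Add2 // r0:Add2,r1:3,r2:8,r3:Add1,r4:6
cycle 13: stall // r0:Add2,r1:3,r2:8,r3:Add1,r4:6
cycle 14: stall // r0:Add2,r1:3,r2:8,r3:Add1,r4:6
cycle 15: CDB Mul1=-8; stall // r0:Add2,r1:3,r2:8,r3:Add1,r4:6

STATUS = TAG Add2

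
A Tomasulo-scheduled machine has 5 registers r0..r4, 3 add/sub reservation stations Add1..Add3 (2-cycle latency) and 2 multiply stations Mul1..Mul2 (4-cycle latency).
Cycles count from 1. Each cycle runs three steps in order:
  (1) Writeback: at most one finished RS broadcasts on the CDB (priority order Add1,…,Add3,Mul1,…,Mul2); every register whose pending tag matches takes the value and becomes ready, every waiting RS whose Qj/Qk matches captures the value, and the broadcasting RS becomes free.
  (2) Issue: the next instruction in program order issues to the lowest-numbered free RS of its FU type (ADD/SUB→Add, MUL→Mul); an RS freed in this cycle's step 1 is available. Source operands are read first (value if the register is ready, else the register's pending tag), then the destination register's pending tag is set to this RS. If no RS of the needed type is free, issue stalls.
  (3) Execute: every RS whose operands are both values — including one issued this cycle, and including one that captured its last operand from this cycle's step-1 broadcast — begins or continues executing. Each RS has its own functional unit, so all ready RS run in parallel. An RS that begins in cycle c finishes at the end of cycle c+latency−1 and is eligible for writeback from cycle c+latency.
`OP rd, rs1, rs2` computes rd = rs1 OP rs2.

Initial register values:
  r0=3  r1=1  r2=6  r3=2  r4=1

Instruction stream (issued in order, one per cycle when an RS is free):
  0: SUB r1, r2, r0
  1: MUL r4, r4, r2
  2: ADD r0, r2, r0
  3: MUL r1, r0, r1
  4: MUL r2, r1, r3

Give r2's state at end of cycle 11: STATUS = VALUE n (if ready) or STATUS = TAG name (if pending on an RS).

cycle 1: issue SUB r1<-Add1 // r0:3,r1:Add1,r2:6,r3:2,r4:1
cycle 2: issue MUL r4<-Mul1 // r0:3,r1:Add1,r2:6,r3:2,r4:Mul1
cycle 3: CDB Add1=3; issue ADD r0<-Add1 // r0:Add1,r1:3,r2:6,r3:2,r4:Mul1
cycle 4: issue MUL r1<-Mul2 // r0:Add1,r1:Mul2,r2:6,r3:2,r4:Mul1
cycle 5: CDB Add1=9; stall // r0:9,r1:Mul2,r2:6,r3:2,r4:Mul1
cycle 6: CDB Mul1=6; issue MUL r2<-Mul1 // r0:9,r1:Mul2,r2:Mul1,r3:2,r4:6
cycle 7: - // r0:9,r1:Mul2,r2:Mul1,r3:2,r4:6
cycle 8: - // r0:9,r1:Mul2,r2:Mul1,r3:2,r4:6
cycle 9: CDB Mul2=27 // r0:9,r1:27,r2:Mul1,r3:2,r4:6
cycle 10: - // r0:9,r1:27,r2:Mul1,r3:2,r4:6
cycle 11: - // r0:9,r1:27,r2:Mul1,r3:2,r4:6

STATUS = TAG Mul1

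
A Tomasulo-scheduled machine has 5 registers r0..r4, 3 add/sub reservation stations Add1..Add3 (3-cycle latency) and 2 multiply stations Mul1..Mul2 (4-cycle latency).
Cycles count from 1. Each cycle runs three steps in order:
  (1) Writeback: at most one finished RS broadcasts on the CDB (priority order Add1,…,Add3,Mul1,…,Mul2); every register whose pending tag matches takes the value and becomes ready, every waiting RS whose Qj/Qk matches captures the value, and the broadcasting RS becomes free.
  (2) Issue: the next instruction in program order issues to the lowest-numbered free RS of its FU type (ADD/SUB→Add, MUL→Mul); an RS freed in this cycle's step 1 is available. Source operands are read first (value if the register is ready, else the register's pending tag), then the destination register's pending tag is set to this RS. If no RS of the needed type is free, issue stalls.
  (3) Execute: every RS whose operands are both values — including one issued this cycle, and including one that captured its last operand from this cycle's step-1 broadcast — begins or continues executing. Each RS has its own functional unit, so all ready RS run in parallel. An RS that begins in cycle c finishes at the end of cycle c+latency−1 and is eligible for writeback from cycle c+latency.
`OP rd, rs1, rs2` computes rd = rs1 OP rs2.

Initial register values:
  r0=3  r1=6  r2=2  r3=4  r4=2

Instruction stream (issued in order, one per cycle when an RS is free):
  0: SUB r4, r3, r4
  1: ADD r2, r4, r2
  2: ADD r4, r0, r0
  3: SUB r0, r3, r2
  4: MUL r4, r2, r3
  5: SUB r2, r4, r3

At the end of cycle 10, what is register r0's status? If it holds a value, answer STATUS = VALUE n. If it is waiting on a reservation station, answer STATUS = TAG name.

  c1: issue SUB r4<-Add1  regs: r0:3,r1:6,r2:2,r3:4,r4:Add1
  c2: issue ADD r2<-Add2  regs: r0:3,r1:6,r2:Add2,r3:4,r4:Add1
  c3: issue ADD r4<-Add3  regs: r0:3,r1:6,r2:Add2,r3:4,r4:Add3
  c4: CDB Add1=2; issue SUB r0<-Add1  regs: r0:Add1,r1:6,r2:Add2,r3:4,r4:Add3
  c5: issue MUL r4<-Mul1  regs: r0:Add1,r1:6,r2:Add2,r3:4,r4:Mul1
  c6: CDB Add3=6; issue SUB r2<-Add3  regs: r0:Add1,r1:6,r2:Add3,r3:4,r4:Mul1
  c7: CDB Add2=4  regs: r0:Add1,r1:6,r2:Add3,r3:4,r4:Mul1
  c8: -  regs: r0:Add1,r1:6,r2:Add3,r3:4,r4:Mul1
  c9: -  regs: r0:Add1,r1:6,r2:Add3,r3:4,r4:Mul1
  c10: CDB Add1=0  regs: r0:0,r1:6,r2:Add3,r3:4,r4:Mul1

STATUS = VALUE 0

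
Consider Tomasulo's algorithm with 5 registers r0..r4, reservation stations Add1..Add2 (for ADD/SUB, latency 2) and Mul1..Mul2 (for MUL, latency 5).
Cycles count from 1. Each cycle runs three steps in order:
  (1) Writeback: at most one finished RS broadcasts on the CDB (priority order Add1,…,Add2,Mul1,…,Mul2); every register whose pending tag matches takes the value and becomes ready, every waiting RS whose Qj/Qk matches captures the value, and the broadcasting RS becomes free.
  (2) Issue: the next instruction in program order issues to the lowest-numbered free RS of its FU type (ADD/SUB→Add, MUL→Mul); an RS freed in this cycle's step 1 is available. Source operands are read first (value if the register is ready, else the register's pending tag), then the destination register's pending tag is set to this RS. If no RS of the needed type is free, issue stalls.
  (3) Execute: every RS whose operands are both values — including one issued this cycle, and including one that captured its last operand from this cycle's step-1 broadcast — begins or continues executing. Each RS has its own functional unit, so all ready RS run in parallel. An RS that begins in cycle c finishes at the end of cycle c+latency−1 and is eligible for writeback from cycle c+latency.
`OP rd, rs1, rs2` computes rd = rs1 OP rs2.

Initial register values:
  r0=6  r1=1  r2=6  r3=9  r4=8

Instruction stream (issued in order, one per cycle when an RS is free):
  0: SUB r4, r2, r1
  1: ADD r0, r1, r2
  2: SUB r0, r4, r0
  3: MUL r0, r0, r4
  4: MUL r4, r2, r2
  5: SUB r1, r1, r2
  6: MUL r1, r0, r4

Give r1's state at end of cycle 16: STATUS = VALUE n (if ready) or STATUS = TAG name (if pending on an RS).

STATUS = VALUE -360

  c1: issue SUB r4<-Add1  regs: r0:6,r1:1,r2:6,r3:9,r4:Add1
  c2: issue ADD r0<-Add2  regs: r0:Add2,r1:1,r2:6,r3:9,r4:Add1
  c3: CDB Add1=5; issue SUB r0<-Add1  regs: r0:Add1,r1:1,r2:6,r3:9,r4:5
  c4: CDB Add2=7; issue MUL r0<-Mul1  regs: r0:Mul1,r1:1,r2:6,r3:9,r4:5
  c5: issue MUL r4<-Mul2  regs: r0:Mul1,r1:1,r2:6,r3:9,r4:Mul2
  c6: CDB Add1=-2; issue SUB r1<-Add1  regs: r0:Mul1,r1:Add1,r2:6,r3:9,r4:Mul2
  c7: stall  regs: r0:Mul1,r1:Add1,r2:6,r3:9,r4:Mul2
  c8: CDB Add1=-5; stall  regs: r0:Mul1,r1:-5,r2:6,r3:9,r4:Mul2
  c9: stall  regs: r0:Mul1,r1:-5,r2:6,r3:9,r4:Mul2
  c10: CDB Mul2=36; issue MUL r1<-Mul2  regs: r0:Mul1,r1:Mul2,r2:6,r3:9,r4:36
  c11: CDB Mul1=-10  regs: r0:-10,r1:Mul2,r2:6,r3:9,r4:36
  c12: -  regs: r0:-10,r1:Mul2,r2:6,r3:9,r4:36
  c13: -  regs: r0:-10,r1:Mul2,r2:6,r3:9,r4:36
  c14: -  regs: r0:-10,r1:Mul2,r2:6,r3:9,r4:36
  c15: -  regs: r0:-10,r1:Mul2,r2:6,r3:9,r4:36
  c16: CDB Mul2=-360  regs: r0:-10,r1:-360,r2:6,r3:9,r4:36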